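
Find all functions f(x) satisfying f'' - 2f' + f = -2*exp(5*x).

Characteristic equation r² - 2r + 1 = 0 has discriminant (-2)² - 4·(1) = 0, so r = 1 is a repeated root.
Hence f_h = (C1 + C2*x)*exp(x).
Try f_p = A*exp(5*x). Substituting into the equation and dividing by exp(5*x) gives A = -1/8, so f_p = -exp(5*x)/8.

f = -exp(5*x)/8 + C1*exp(x) + C2*x*exp(x)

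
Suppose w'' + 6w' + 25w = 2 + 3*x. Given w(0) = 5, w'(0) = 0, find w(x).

w = 32/625 + 3*x/25 + 2301*exp(-3*x)*sin(4*x)/625 + 3093*cos(4*x)*exp(-3*x)/625

Characteristic equation r² + 6r + 25 = 0 has discriminant (6)² - 4·(25) = -64 < 0, so r = -3 ± 4i.
Hence w_h = C1*cos(4*x)*exp(-3*x) + C2*exp(-3*x)*sin(4*x).
For the particular solution try w_p = A0 + A1*x. Substituting and matching coefficients of each power of x gives A0 = 32/625, A1 = 3/25, so w_p = 32/625 + 3*x/25.
General solution: w = 32/625 + 3*x/25 + C1*cos(4*x)*exp(-3*x) + C2*exp(-3*x)*sin(4*x).
Apply the initial conditions: w(0) = 32/625 + C1 = 5 and w'(0) = 3/25 - 3*C1 + 4*C2 = 0. Solving gives C1 = 3093/625, C2 = 2301/625.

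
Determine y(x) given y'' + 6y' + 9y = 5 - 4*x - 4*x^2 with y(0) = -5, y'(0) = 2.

Characteristic equation r² + 6r + 9 = 0 has discriminant (6)² - 4·(9) = 0, so r = -3 is a repeated root.
Hence y_h = (C1 + C2*x)*exp(-3*x).
For the particular solution try y_p = A0 + A1*x + A2*x^2. Substituting and matching coefficients of each power of x gives A0 = 5/9, A1 = 4/27, A2 = -4/9, so y_p = 5/9 - 4*x^2/9 + 4*x/27.
General solution: y = 5/9 - 4*x^2/9 + 4*x/27 + C1*exp(-3*x) + C2*x*exp(-3*x).
Apply the initial conditions: y(0) = 5/9 + C1 = -5 and y'(0) = 4/27 + C2 - 3*C1 = 2. Solving gives C1 = -50/9, C2 = -400/27.

y = 5/9 - 50*exp(-3*x)/9 - 4*x**2/9 + 4*x/27 - 400*x*exp(-3*x)/27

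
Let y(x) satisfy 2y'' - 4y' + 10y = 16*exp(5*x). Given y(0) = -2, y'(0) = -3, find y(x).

y = 2*exp(5*x)/5 - 13*exp(x)*sin(2*x)/10 - 12*cos(2*x)*exp(x)/5

Divide through by 2: y'' - 2y' + 5y = 8*exp(5*x).
Characteristic equation r² - 2r + 5 = 0 has discriminant (-2)² - 4·(5) = -16 < 0, so r = 1 ± 2i.
Hence y_h = C1*cos(2*x)*exp(x) + C2*exp(x)*sin(2*x).
Try y_p = A*exp(5*x). Substituting into the equation and dividing by exp(5*x) gives A = 2/5, so y_p = 2*exp(5*x)/5.
General solution: y = 2*exp(5*x)/5 + C1*cos(2*x)*exp(x) + C2*exp(x)*sin(2*x).
Apply the initial conditions: y(0) = 2/5 + C1 = -2 and y'(0) = 2 + C1 + 2*C2 = -3. Solving gives C1 = -12/5, C2 = -13/10.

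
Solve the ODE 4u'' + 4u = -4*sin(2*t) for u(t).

u = sin(2*t)/3 + C1*cos(t) + C2*sin(t)

Divide through by 4: u'' + u = -sin(2*t).
Characteristic equation r² + 1 = 0 has discriminant (0)² - 4·(1) = -4 < 0, so r = ± i.
Hence u_h = C1*cos(t) + C2*sin(t).
Try u_p = A*cos(2*t) + B*sin(2*t). Substituting and equating the coefficients of cos(2t) and sin(2t) gives A = 0, B = 1/3, so u_p = sin(2*t)/3.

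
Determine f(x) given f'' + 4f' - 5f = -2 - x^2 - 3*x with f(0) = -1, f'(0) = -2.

Characteristic equation r² + 4r - 5 = 0 factors as (r - 1)(r + 5) = 0, so r = 1, -5.
Hence f_h = C1*exp(x) + C2*exp(-5*x).
For the particular solution try f_p = A0 + A1*x + A2*x^2. Substituting and matching coefficients of each power of x gives A0 = 152/125, A1 = 23/25, A2 = 1/5, so f_p = 152/125 + x^2/5 + 23*x/25.
General solution: f = 152/125 + x^2/5 + 23*x/25 + C1*exp(x) + C2*exp(-5*x).
Apply the initial conditions: f(0) = 152/125 + C1 + C2 = -1 and f'(0) = 23/25 + C1 - 5*C2 = -2. Solving gives C1 = -7/3, C2 = 44/375.

f = 152/125 - 7*exp(x)/3 + x**2/5 + 23*x/25 + 44*exp(-5*x)/375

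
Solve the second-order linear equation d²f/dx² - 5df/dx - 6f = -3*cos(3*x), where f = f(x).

Characteristic equation r² - 5r - 6 = 0 factors as (r + 1)(r - 6) = 0, so r = -1, 6.
Hence f_h = C1*exp(-x) + C2*exp(6*x).
Try f_p = A*cos(3*x) + B*sin(3*x). Substituting and equating the coefficients of cos(3x) and sin(3x) gives A = 1/10, B = 1/10, so f_p = cos(3*x)/10 + sin(3*x)/10.

f = cos(3*x)/10 + sin(3*x)/10 + C1*exp(-x) + C2*exp(6*x)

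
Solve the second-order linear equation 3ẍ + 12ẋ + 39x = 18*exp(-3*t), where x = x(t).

x = 3*exp(-3*t)/5 + C1*cos(3*t)*exp(-2*t) + C2*exp(-2*t)*sin(3*t)

Divide through by 3: x'' + 4x' + 13x = 6*exp(-3*t).
Characteristic equation r² + 4r + 13 = 0 has discriminant (4)² - 4·(13) = -36 < 0, so r = -2 ± 3i.
Hence x_h = C1*cos(3*t)*exp(-2*t) + C2*exp(-2*t)*sin(3*t).
Try x_p = A*exp(-3*t). Substituting into the equation and dividing by exp(-3*t) gives A = 3/5, so x_p = 3*exp(-3*t)/5.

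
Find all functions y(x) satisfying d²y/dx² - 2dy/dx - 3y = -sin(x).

Characteristic equation r² - 2r - 3 = 0 factors as (r + 1)(r - 3) = 0, so r = -1, 3.
Hence y_h = C1*exp(-x) + C2*exp(3*x).
Try y_p = A*cos(x) + B*sin(x). Substituting and equating the coefficients of cos(x) and sin(x) gives A = -1/10, B = 1/5, so y_p = -cos(x)/10 + sin(x)/5.

y = -cos(x)/10 + sin(x)/5 + C1*exp(-x) + C2*exp(3*x)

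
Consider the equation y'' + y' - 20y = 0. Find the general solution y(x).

Characteristic equation r² + r - 20 = 0 factors as (r - 4)(r + 5) = 0, so r = 4, -5.
Hence y_h = C1*exp(4*x) + C2*exp(-5*x).

y = C1*exp(4*x) + C2*exp(-5*x)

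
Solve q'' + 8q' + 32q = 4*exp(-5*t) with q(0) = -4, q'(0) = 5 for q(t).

q = 4*exp(-5*t)/17 - 183*exp(-4*t)*sin(4*t)/68 - 72*cos(4*t)*exp(-4*t)/17

Characteristic equation r² + 8r + 32 = 0 has discriminant (8)² - 4·(32) = -64 < 0, so r = -4 ± 4i.
Hence q_h = C1*cos(4*t)*exp(-4*t) + C2*exp(-4*t)*sin(4*t).
Try q_p = A*exp(-5*t). Substituting into the equation and dividing by exp(-5*t) gives A = 4/17, so q_p = 4*exp(-5*t)/17.
General solution: q = 4*exp(-5*t)/17 + C1*cos(4*t)*exp(-4*t) + C2*exp(-4*t)*sin(4*t).
Apply the initial conditions: q(0) = 4/17 + C1 = -4 and q'(0) = -20/17 - 4*C1 + 4*C2 = 5. Solving gives C1 = -72/17, C2 = -183/68.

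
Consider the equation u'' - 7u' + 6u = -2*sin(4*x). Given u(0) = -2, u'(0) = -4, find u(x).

Characteristic equation r² - 7r + 6 = 0 factors as (r - 1)(r - 6) = 0, so r = 1, 6.
Hence u_h = C1*exp(x) + C2*exp(6*x).
Try u_p = A*cos(4*x) + B*sin(4*x). Substituting and equating the coefficients of cos(4x) and sin(4x) gives A = -14/221, B = 5/221, so u_p = -14*cos(4*x)/221 + 5*sin(4*x)/221.
General solution: u = -14*cos(4*x)/221 + 5*sin(4*x)/221 + C1*exp(x) + C2*exp(6*x).
Apply the initial conditions: u(0) = -14/221 + C1 + C2 = -2 and u'(0) = 20/221 + C1 + 6*C2 = -4. Solving gives C1 = -128/85, C2 = -28/65.

u = -128*exp(x)/85 - 28*exp(6*x)/65 - 14*cos(4*x)/221 + 5*sin(4*x)/221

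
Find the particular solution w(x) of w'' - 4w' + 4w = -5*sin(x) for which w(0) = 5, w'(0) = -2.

Characteristic equation r² - 4r + 4 = 0 has discriminant (-4)² - 4·(4) = 0, so r = 2 is a repeated root.
Hence w_h = (C1 + C2*x)*exp(2*x).
Try w_p = A*cos(x) + B*sin(x). Substituting and equating the coefficients of cos(x) and sin(x) gives A = -4/5, B = -3/5, so w_p = -4*cos(x)/5 - 3*sin(x)/5.
General solution: w = -4*cos(x)/5 - 3*sin(x)/5 + C1*exp(2*x) + C2*x*exp(2*x).
Apply the initial conditions: w(0) = -4/5 + C1 = 5 and w'(0) = -3/5 + C2 + 2*C1 = -2. Solving gives C1 = 29/5, C2 = -13.

w = -4*cos(x)/5 - 3*sin(x)/5 + 29*exp(2*x)/5 - 13*x*exp(2*x)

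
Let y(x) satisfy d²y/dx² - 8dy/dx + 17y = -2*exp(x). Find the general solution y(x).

Characteristic equation r² - 8r + 17 = 0 has discriminant (-8)² - 4·(17) = -4 < 0, so r = 4 ± i.
Hence y_h = C1*cos(x)*exp(4*x) + C2*exp(4*x)*sin(x).
Try y_p = A*exp(x). Substituting into the equation and dividing by exp(x) gives A = -1/5, so y_p = -exp(x)/5.

y = -exp(x)/5 + C1*cos(x)*exp(4*x) + C2*exp(4*x)*sin(x)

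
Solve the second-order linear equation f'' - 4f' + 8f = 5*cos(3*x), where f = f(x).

Characteristic equation r² - 4r + 8 = 0 has discriminant (-4)² - 4·(8) = -16 < 0, so r = 2 ± 2i.
Hence f_h = C1*cos(2*x)*exp(2*x) + C2*exp(2*x)*sin(2*x).
Try f_p = A*cos(3*x) + B*sin(3*x). Substituting and equating the coefficients of cos(3x) and sin(3x) gives A = -1/29, B = -12/29, so f_p = -12*sin(3*x)/29 - cos(3*x)/29.

f = -12*sin(3*x)/29 - cos(3*x)/29 + C1*cos(2*x)*exp(2*x) + C2*exp(2*x)*sin(2*x)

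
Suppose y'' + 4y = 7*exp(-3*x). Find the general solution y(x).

Characteristic equation r² + 4 = 0 has discriminant (0)² - 4·(4) = -16 < 0, so r = ± 2i.
Hence y_h = C1*cos(2*x) + C2*sin(2*x).
Try y_p = A*exp(-3*x). Substituting into the equation and dividing by exp(-3*x) gives A = 7/13, so y_p = 7*exp(-3*x)/13.

y = 7*exp(-3*x)/13 + C1*cos(2*x) + C2*sin(2*x)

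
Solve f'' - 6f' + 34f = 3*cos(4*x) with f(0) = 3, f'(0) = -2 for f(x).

Characteristic equation r² - 6r + 34 = 0 has discriminant (-6)² - 4·(34) = -100 < 0, so r = 3 ± 5i.
Hence f_h = C1*cos(5*x)*exp(3*x) + C2*exp(3*x)*sin(5*x).
Try f_p = A*cos(4*x) + B*sin(4*x). Substituting and equating the coefficients of cos(4x) and sin(4x) gives A = 3/50, B = -2/25, so f_p = -2*sin(4*x)/25 + 3*cos(4*x)/50.
General solution: f = -2*sin(4*x)/25 + 3*cos(4*x)/50 + C1*cos(5*x)*exp(3*x) + C2*exp(3*x)*sin(5*x).
Apply the initial conditions: f(0) = 3/50 + C1 = 3 and f'(0) = -8/25 + 3*C1 + 5*C2 = -2. Solving gives C1 = 147/50, C2 = -21/10.

f = -2*sin(4*x)/25 + 3*cos(4*x)/50 - 21*exp(3*x)*sin(5*x)/10 + 147*cos(5*x)*exp(3*x)/50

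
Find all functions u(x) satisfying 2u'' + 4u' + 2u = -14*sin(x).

u = 7*cos(x)/2 + C1*exp(-x) + C2*x*exp(-x)

Divide through by 2: u'' + 2u' + u = -7*sin(x).
Characteristic equation r² + 2r + 1 = 0 has discriminant (2)² - 4·(1) = 0, so r = -1 is a repeated root.
Hence u_h = (C1 + C2*x)*exp(-x).
Try u_p = A*cos(x) + B*sin(x). Substituting and equating the coefficients of cos(x) and sin(x) gives A = 7/2, B = 0, so u_p = 7*cos(x)/2.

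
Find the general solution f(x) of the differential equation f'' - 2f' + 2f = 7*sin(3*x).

f = -49*sin(3*x)/85 + 42*cos(3*x)/85 + C1*cos(x)*exp(x) + C2*exp(x)*sin(x)

Characteristic equation r² - 2r + 2 = 0 has discriminant (-2)² - 4·(2) = -4 < 0, so r = 1 ± i.
Hence f_h = C1*cos(x)*exp(x) + C2*exp(x)*sin(x).
Try f_p = A*cos(3*x) + B*sin(3*x). Substituting and equating the coefficients of cos(3x) and sin(3x) gives A = 42/85, B = -49/85, so f_p = -49*sin(3*x)/85 + 42*cos(3*x)/85.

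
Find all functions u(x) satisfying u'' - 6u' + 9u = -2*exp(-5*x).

Characteristic equation r² - 6r + 9 = 0 has discriminant (-6)² - 4·(9) = 0, so r = 3 is a repeated root.
Hence u_h = (C1 + C2*x)*exp(3*x).
Try u_p = A*exp(-5*x). Substituting into the equation and dividing by exp(-5*x) gives A = -1/32, so u_p = -exp(-5*x)/32.

u = -exp(-5*x)/32 + C1*exp(3*x) + C2*x*exp(3*x)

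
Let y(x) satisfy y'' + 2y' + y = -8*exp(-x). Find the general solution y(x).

y = C1*exp(-x) - 4*x**2*exp(-x) + C2*x*exp(-x)

Characteristic equation r² + 2r + 1 = 0 has discriminant (2)² - 4·(1) = 0, so r = -1 is a repeated root.
Hence y_h = (C1 + C2*x)*exp(-x).
Since exp(-x) solves the homogeneous equation (r = -1 is a root of multiplicity 2), multiply the trial by x^2. Try y_p = A*x^2*exp(-x). Substituting into the equation and dividing by exp(-x) gives A = -4, so y_p = -4*x^2*exp(-x).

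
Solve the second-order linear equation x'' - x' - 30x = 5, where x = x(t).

x = -1/6 + C1*exp(-5*t) + C2*exp(6*t)

Characteristic equation r² - r - 30 = 0 factors as (r + 5)(r - 6) = 0, so r = -5, 6.
Hence x_h = C1*exp(-5*t) + C2*exp(6*t).
For the particular solution try x_p = A0. Substituting and matching coefficients of each power of t gives A0 = -1/6, so x_p = -1/6.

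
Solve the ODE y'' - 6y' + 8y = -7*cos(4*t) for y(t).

Characteristic equation r² - 6r + 8 = 0 factors as (r - 4)(r - 2) = 0, so r = 4, 2.
Hence y_h = C1*exp(4*t) + C2*exp(2*t).
Try y_p = A*cos(4*t) + B*sin(4*t). Substituting and equating the coefficients of cos(4t) and sin(4t) gives A = 7/80, B = 21/80, so y_p = 7*cos(4*t)/80 + 21*sin(4*t)/80.

y = 7*cos(4*t)/80 + 21*sin(4*t)/80 + C1*exp(4*t) + C2*exp(2*t)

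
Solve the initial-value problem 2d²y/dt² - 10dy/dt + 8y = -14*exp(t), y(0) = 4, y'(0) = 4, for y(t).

Divide through by 2: y'' - 5y' + 4y = -7*exp(t).
Characteristic equation r² - 5r + 4 = 0 factors as (r - 1)(r - 4) = 0, so r = 1, 4.
Hence y_h = C1*exp(t) + C2*exp(4*t).
Since exp(t) solves the homogeneous equation (r = 1 is a root of multiplicity 1), multiply the trial by t. Try y_p = A*t*exp(t). Substituting into the equation and dividing by exp(t) gives A = 7/3, so y_p = 7*t*exp(t)/3.
General solution: y = C1*exp(t) + C2*exp(4*t) + 7*t*exp(t)/3.
Apply the initial conditions: y(0) = C1 + C2 = 4 and y'(0) = 7/3 + C1 + 4*C2 = 4. Solving gives C1 = 43/9, C2 = -7/9.

y = -7*exp(4*t)/9 + 43*exp(t)/9 + 7*t*exp(t)/3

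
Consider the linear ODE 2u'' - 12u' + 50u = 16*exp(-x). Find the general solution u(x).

Divide through by 2: u'' - 6u' + 25u = 8*exp(-x).
Characteristic equation r² - 6r + 25 = 0 has discriminant (-6)² - 4·(25) = -64 < 0, so r = 3 ± 4i.
Hence u_h = C1*cos(4*x)*exp(3*x) + C2*exp(3*x)*sin(4*x).
Try u_p = A*exp(-x). Substituting into the equation and dividing by exp(-x) gives A = 1/4, so u_p = exp(-x)/4.

u = exp(-x)/4 + C1*cos(4*x)*exp(3*x) + C2*exp(3*x)*sin(4*x)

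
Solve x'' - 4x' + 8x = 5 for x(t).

x = 5/8 + C1*cos(2*t)*exp(2*t) + C2*exp(2*t)*sin(2*t)

Characteristic equation r² - 4r + 8 = 0 has discriminant (-4)² - 4·(8) = -16 < 0, so r = 2 ± 2i.
Hence x_h = C1*cos(2*t)*exp(2*t) + C2*exp(2*t)*sin(2*t).
For the particular solution try x_p = A0. Substituting and matching coefficients of each power of t gives A0 = 5/8, so x_p = 5/8.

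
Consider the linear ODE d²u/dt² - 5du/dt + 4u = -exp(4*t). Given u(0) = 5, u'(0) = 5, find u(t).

u = exp(4*t)/9 + 44*exp(t)/9 - t*exp(4*t)/3

Characteristic equation r² - 5r + 4 = 0 factors as (r - 1)(r - 4) = 0, so r = 1, 4.
Hence u_h = C1*exp(t) + C2*exp(4*t).
Since exp(4*t) solves the homogeneous equation (r = 4 is a root of multiplicity 1), multiply the trial by t. Try u_p = A*t*exp(4*t). Substituting into the equation and dividing by exp(4*t) gives A = -1/3, so u_p = -t*exp(4*t)/3.
General solution: u = C1*exp(t) + C2*exp(4*t) - t*exp(4*t)/3.
Apply the initial conditions: u(0) = C1 + C2 = 5 and u'(0) = -1/3 + C1 + 4*C2 = 5. Solving gives C1 = 44/9, C2 = 1/9.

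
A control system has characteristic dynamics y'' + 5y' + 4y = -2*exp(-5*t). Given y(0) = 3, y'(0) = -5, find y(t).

Characteristic equation r² + 5r + 4 = 0 factors as (r + 1)(r + 4) = 0, so r = -1, -4.
Hence y_h = C1*exp(-t) + C2*exp(-4*t).
Try y_p = A*exp(-5*t). Substituting into the equation and dividing by exp(-5*t) gives A = -1/2, so y_p = -exp(-5*t)/2.
General solution: y = -exp(-5*t)/2 + C1*exp(-t) + C2*exp(-4*t).
Apply the initial conditions: y(0) = -1/2 + C1 + C2 = 3 and y'(0) = 5/2 - C1 - 4*C2 = -5. Solving gives C1 = 13/6, C2 = 4/3.

y = -exp(-5*t)/2 + 4*exp(-4*t)/3 + 13*exp(-t)/6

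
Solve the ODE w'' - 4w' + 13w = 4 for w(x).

Characteristic equation r² - 4r + 13 = 0 has discriminant (-4)² - 4·(13) = -36 < 0, so r = 2 ± 3i.
Hence w_h = C1*cos(3*x)*exp(2*x) + C2*exp(2*x)*sin(3*x).
For the particular solution try w_p = A0. Substituting and matching coefficients of each power of x gives A0 = 4/13, so w_p = 4/13.

w = 4/13 + C1*cos(3*x)*exp(2*x) + C2*exp(2*x)*sin(3*x)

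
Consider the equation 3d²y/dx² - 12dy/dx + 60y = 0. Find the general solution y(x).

Divide through by 3: y'' - 4y' + 20y = 0.
Characteristic equation r² - 4r + 20 = 0 has discriminant (-4)² - 4·(20) = -64 < 0, so r = 2 ± 4i.
Hence y_h = C1*cos(4*x)*exp(2*x) + C2*exp(2*x)*sin(4*x).

y = C1*cos(4*x)*exp(2*x) + C2*exp(2*x)*sin(4*x)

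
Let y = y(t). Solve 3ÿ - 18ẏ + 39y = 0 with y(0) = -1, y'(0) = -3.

Divide through by 3: y'' - 6y' + 13y = 0.
Characteristic equation r² - 6r + 13 = 0 has discriminant (-6)² - 4·(13) = -16 < 0, so r = 3 ± 2i.
Hence y_h = C1*cos(2*t)*exp(3*t) + C2*exp(3*t)*sin(2*t).
Apply the initial conditions: y(0) = C1 = -1 and y'(0) = 2*C2 + 3*C1 = -3. Solving gives C1 = -1, C2 = 0.

y = -cos(2*t)*exp(3*t)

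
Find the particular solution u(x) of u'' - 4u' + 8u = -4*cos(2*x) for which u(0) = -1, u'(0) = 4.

u = -cos(2*x)/5 + 2*sin(2*x)/5 - 4*cos(2*x)*exp(2*x)/5 + 12*exp(2*x)*sin(2*x)/5

Characteristic equation r² - 4r + 8 = 0 has discriminant (-4)² - 4·(8) = -16 < 0, so r = 2 ± 2i.
Hence u_h = C1*cos(2*x)*exp(2*x) + C2*exp(2*x)*sin(2*x).
Try u_p = A*cos(2*x) + B*sin(2*x). Substituting and equating the coefficients of cos(2x) and sin(2x) gives A = -1/5, B = 2/5, so u_p = -cos(2*x)/5 + 2*sin(2*x)/5.
General solution: u = -cos(2*x)/5 + 2*sin(2*x)/5 + C1*cos(2*x)*exp(2*x) + C2*exp(2*x)*sin(2*x).
Apply the initial conditions: u(0) = -1/5 + C1 = -1 and u'(0) = 4/5 + 2*C1 + 2*C2 = 4. Solving gives C1 = -4/5, C2 = 12/5.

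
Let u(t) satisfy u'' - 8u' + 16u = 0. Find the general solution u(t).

Characteristic equation r² - 8r + 16 = 0 has discriminant (-8)² - 4·(16) = 0, so r = 4 is a repeated root.
Hence u_h = (C1 + C2*t)*exp(4*t).

u = C1*exp(4*t) + C2*t*exp(4*t)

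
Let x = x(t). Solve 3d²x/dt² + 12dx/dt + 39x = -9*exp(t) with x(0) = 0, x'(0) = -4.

Divide through by 3: x'' + 4x' + 13x = -3*exp(t).
Characteristic equation r² + 4r + 13 = 0 has discriminant (4)² - 4·(13) = -36 < 0, so r = -2 ± 3i.
Hence x_h = C1*cos(3*t)*exp(-2*t) + C2*exp(-2*t)*sin(3*t).
Try x_p = A*exp(t). Substituting into the equation and dividing by exp(t) gives A = -1/6, so x_p = -exp(t)/6.
General solution: x = -exp(t)/6 + C1*cos(3*t)*exp(-2*t) + C2*exp(-2*t)*sin(3*t).
Apply the initial conditions: x(0) = -1/6 + C1 = 0 and x'(0) = -1/6 - 2*C1 + 3*C2 = -4. Solving gives C1 = 1/6, C2 = -7/6.

x = -exp(t)/6 - 7*exp(-2*t)*sin(3*t)/6 + cos(3*t)*exp(-2*t)/6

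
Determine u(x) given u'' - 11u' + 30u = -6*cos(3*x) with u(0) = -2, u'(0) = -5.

Characteristic equation r² - 11r + 30 = 0 factors as (r - 6)(r - 5) = 0, so r = 6, 5.
Hence u_h = C1*exp(6*x) + C2*exp(5*x).
Try u_p = A*cos(3*x) + B*sin(3*x). Substituting and equating the coefficients of cos(3x) and sin(3x) gives A = -7/85, B = 11/85, so u_p = -7*cos(3*x)/85 + 11*sin(3*x)/85.
General solution: u = -7*cos(3*x)/85 + 11*sin(3*x)/85 + C1*exp(6*x) + C2*exp(5*x).
Apply the initial conditions: u(0) = -7/85 + C1 + C2 = -2 and u'(0) = 33/85 + 5*C2 + 6*C1 = -5. Solving gives C1 = 21/5, C2 = -104/17.

u = -104*exp(5*x)/17 - 7*cos(3*x)/85 + 11*sin(3*x)/85 + 21*exp(6*x)/5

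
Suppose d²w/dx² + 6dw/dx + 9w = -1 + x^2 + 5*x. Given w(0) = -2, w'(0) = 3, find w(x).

Characteristic equation r² + 6r + 9 = 0 has discriminant (6)² - 4·(9) = 0, so r = -3 is a repeated root.
Hence w_h = (C1 + C2*x)*exp(-3*x).
For the particular solution try w_p = A0 + A1*x + A2*x^2. Substituting and matching coefficients of each power of x gives A0 = -11/27, A1 = 11/27, A2 = 1/9, so w_p = -11/27 + x^2/9 + 11*x/27.
General solution: w = -11/27 + x^2/9 + 11*x/27 + C1*exp(-3*x) + C2*x*exp(-3*x).
Apply the initial conditions: w(0) = -11/27 + C1 = -2 and w'(0) = 11/27 + C2 - 3*C1 = 3. Solving gives C1 = -43/27, C2 = -59/27.

w = -11/27 - 43*exp(-3*x)/27 + x**2/9 + 11*x/27 - 59*x*exp(-3*x)/27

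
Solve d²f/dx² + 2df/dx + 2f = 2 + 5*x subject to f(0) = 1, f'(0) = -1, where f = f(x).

f = -3/2 + 5*x/2 - exp(-x)*sin(x) + 5*cos(x)*exp(-x)/2

Characteristic equation r² + 2r + 2 = 0 has discriminant (2)² - 4·(2) = -4 < 0, so r = -1 ± i.
Hence f_h = C1*cos(x)*exp(-x) + C2*exp(-x)*sin(x).
For the particular solution try f_p = A0 + A1*x. Substituting and matching coefficients of each power of x gives A0 = -3/2, A1 = 5/2, so f_p = -3/2 + 5*x/2.
General solution: f = -3/2 + 5*x/2 + C1*cos(x)*exp(-x) + C2*exp(-x)*sin(x).
Apply the initial conditions: f(0) = -3/2 + C1 = 1 and f'(0) = 5/2 + C2 - C1 = -1. Solving gives C1 = 5/2, C2 = -1.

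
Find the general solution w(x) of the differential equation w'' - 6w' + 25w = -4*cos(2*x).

w = -28*cos(2*x)/195 + 16*sin(2*x)/195 + C1*cos(4*x)*exp(3*x) + C2*exp(3*x)*sin(4*x)

Characteristic equation r² - 6r + 25 = 0 has discriminant (-6)² - 4·(25) = -64 < 0, so r = 3 ± 4i.
Hence w_h = C1*cos(4*x)*exp(3*x) + C2*exp(3*x)*sin(4*x).
Try w_p = A*cos(2*x) + B*sin(2*x). Substituting and equating the coefficients of cos(2x) and sin(2x) gives A = -28/195, B = 16/195, so w_p = -28*cos(2*x)/195 + 16*sin(2*x)/195.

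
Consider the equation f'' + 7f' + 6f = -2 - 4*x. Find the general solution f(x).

Characteristic equation r² + 7r + 6 = 0 factors as (r + 1)(r + 6) = 0, so r = -1, -6.
Hence f_h = C1*exp(-x) + C2*exp(-6*x).
For the particular solution try f_p = A0 + A1*x. Substituting and matching coefficients of each power of x gives A0 = 4/9, A1 = -2/3, so f_p = 4/9 - 2*x/3.

f = 4/9 - 2*x/3 + C1*exp(-x) + C2*exp(-6*x)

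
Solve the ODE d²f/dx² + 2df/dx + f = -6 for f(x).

f = -6 + C1*exp(-x) + C2*x*exp(-x)

Characteristic equation r² + 2r + 1 = 0 has discriminant (2)² - 4·(1) = 0, so r = -1 is a repeated root.
Hence f_h = (C1 + C2*x)*exp(-x).
For the particular solution try f_p = A0. Substituting and matching coefficients of each power of x gives A0 = -6, so f_p = -6.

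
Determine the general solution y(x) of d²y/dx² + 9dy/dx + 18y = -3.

Characteristic equation r² + 9r + 18 = 0 factors as (r + 6)(r + 3) = 0, so r = -6, -3.
Hence y_h = C1*exp(-6*x) + C2*exp(-3*x).
For the particular solution try y_p = A0. Substituting and matching coefficients of each power of x gives A0 = -1/6, so y_p = -1/6.

y = -1/6 + C1*exp(-6*x) + C2*exp(-3*x)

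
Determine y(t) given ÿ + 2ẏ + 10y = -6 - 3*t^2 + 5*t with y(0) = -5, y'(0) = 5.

Characteristic equation r² + 2r + 10 = 0 has discriminant (2)² - 4·(10) = -36 < 0, so r = -1 ± 3i.
Hence y_h = C1*cos(3*t)*exp(-t) + C2*exp(-t)*sin(3*t).
For the particular solution try y_p = A0 + A1*t + A2*t^2. Substituting and matching coefficients of each power of t gives A0 = -83/125, A1 = 31/50, A2 = -3/10, so y_p = -83/125 - 3*t^2/10 + 31*t/50.
General solution: y = -83/125 - 3*t^2/10 + 31*t/50 + C1*cos(3*t)*exp(-t) + C2*exp(-t)*sin(3*t).
Apply the initial conditions: y(0) = -83/125 + C1 = -5 and y'(0) = 31/50 - C1 + 3*C2 = 5. Solving gives C1 = -542/125, C2 = 11/750.

y = -83/125 - 3*t**2/10 + 31*t/50 - 542*cos(3*t)*exp(-t)/125 + 11*exp(-t)*sin(3*t)/750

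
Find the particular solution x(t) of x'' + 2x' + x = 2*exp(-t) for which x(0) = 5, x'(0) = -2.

Characteristic equation r² + 2r + 1 = 0 has discriminant (2)² - 4·(1) = 0, so r = -1 is a repeated root.
Hence x_h = (C1 + C2*t)*exp(-t).
Since exp(-t) solves the homogeneous equation (r = -1 is a root of multiplicity 2), multiply the trial by t^2. Try x_p = A*t^2*exp(-t). Substituting into the equation and dividing by exp(-t) gives A = 1, so x_p = t^2*exp(-t).
General solution: x = C1*exp(-t) + t^2*exp(-t) + C2*t*exp(-t).
Apply the initial conditions: x(0) = C1 = 5 and x'(0) = C2 - C1 = -2. Solving gives C1 = 5, C2 = 3.

x = 5*exp(-t) + t**2*exp(-t) + 3*t*exp(-t)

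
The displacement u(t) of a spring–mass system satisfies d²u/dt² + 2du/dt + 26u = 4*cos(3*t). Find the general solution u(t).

Characteristic equation r² + 2r + 26 = 0 has discriminant (2)² - 4·(26) = -100 < 0, so r = -1 ± 5i.
Hence u_h = C1*cos(5*t)*exp(-t) + C2*exp(-t)*sin(5*t).
Try u_p = A*cos(3*t) + B*sin(3*t). Substituting and equating the coefficients of cos(3t) and sin(3t) gives A = 68/325, B = 24/325, so u_p = 24*sin(3*t)/325 + 68*cos(3*t)/325.

u = 24*sin(3*t)/325 + 68*cos(3*t)/325 + C1*cos(5*t)*exp(-t) + C2*exp(-t)*sin(5*t)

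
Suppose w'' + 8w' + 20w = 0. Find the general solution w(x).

Characteristic equation r² + 8r + 20 = 0 has discriminant (8)² - 4·(20) = -16 < 0, so r = -4 ± 2i.
Hence w_h = C1*cos(2*x)*exp(-4*x) + C2*exp(-4*x)*sin(2*x).

w = C1*cos(2*x)*exp(-4*x) + C2*exp(-4*x)*sin(2*x)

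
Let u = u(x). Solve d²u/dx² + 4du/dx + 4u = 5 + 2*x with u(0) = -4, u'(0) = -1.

Characteristic equation r² + 4r + 4 = 0 has discriminant (4)² - 4·(4) = 0, so r = -2 is a repeated root.
Hence u_h = (C1 + C2*x)*exp(-2*x).
For the particular solution try u_p = A0 + A1*x. Substituting and matching coefficients of each power of x gives A0 = 3/4, A1 = 1/2, so u_p = 3/4 + x/2.
General solution: u = 3/4 + x/2 + C1*exp(-2*x) + C2*x*exp(-2*x).
Apply the initial conditions: u(0) = 3/4 + C1 = -4 and u'(0) = 1/2 + C2 - 2*C1 = -1. Solving gives C1 = -19/4, C2 = -11.

u = 3/4 + x/2 - 19*exp(-2*x)/4 - 11*x*exp(-2*x)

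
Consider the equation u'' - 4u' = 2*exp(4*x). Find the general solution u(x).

Characteristic equation r² - 4r = 0 factors as (r - 4)r = 0, so r = 4, 0.
Hence u_h = C1*exp(4*x) + C2.
Since exp(4*x) solves the homogeneous equation (r = 4 is a root of multiplicity 1), multiply the trial by x. Try u_p = A*x*exp(4*x). Substituting into the equation and dividing by exp(4*x) gives A = 1/2, so u_p = x*exp(4*x)/2.

u = C2 + C1*exp(4*x) + x*exp(4*x)/2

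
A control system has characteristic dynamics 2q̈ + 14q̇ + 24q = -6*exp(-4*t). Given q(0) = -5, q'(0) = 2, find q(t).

q = -21*exp(-3*t) + 16*exp(-4*t) + 3*t*exp(-4*t)

Divide through by 2: q'' + 7q' + 12q = -3*exp(-4*t).
Characteristic equation r² + 7r + 12 = 0 factors as (r + 3)(r + 4) = 0, so r = -3, -4.
Hence q_h = C1*exp(-3*t) + C2*exp(-4*t).
Since exp(-4*t) solves the homogeneous equation (r = -4 is a root of multiplicity 1), multiply the trial by t. Try q_p = A*t*exp(-4*t). Substituting into the equation and dividing by exp(-4*t) gives A = 3, so q_p = 3*t*exp(-4*t).
General solution: q = C1*exp(-3*t) + C2*exp(-4*t) + 3*t*exp(-4*t).
Apply the initial conditions: q(0) = C1 + C2 = -5 and q'(0) = 3 - 4*C2 - 3*C1 = 2. Solving gives C1 = -21, C2 = 16.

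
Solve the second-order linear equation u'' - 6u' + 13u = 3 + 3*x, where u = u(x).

u = 57/169 + 3*x/13 + C1*cos(2*x)*exp(3*x) + C2*exp(3*x)*sin(2*x)

Characteristic equation r² - 6r + 13 = 0 has discriminant (-6)² - 4·(13) = -16 < 0, so r = 3 ± 2i.
Hence u_h = C1*cos(2*x)*exp(3*x) + C2*exp(3*x)*sin(2*x).
For the particular solution try u_p = A0 + A1*x. Substituting and matching coefficients of each power of x gives A0 = 57/169, A1 = 3/13, so u_p = 57/169 + 3*x/13.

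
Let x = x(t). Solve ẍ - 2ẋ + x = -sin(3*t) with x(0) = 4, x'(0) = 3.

Characteristic equation r² - 2r + 1 = 0 has discriminant (-2)² - 4·(1) = 0, so r = 1 is a repeated root.
Hence x_h = (C1 + C2*t)*exp(t).
Try x_p = A*cos(3*t) + B*sin(3*t). Substituting and equating the coefficients of cos(3t) and sin(3t) gives A = -3/50, B = 2/25, so x_p = -3*cos(3*t)/50 + 2*sin(3*t)/25.
General solution: x = -3*cos(3*t)/50 + 2*sin(3*t)/25 + C1*exp(t) + C2*t*exp(t).
Apply the initial conditions: x(0) = -3/50 + C1 = 4 and x'(0) = 6/25 + C1 + C2 = 3. Solving gives C1 = 203/50, C2 = -13/10.

x = -3*cos(3*t)/50 + 2*sin(3*t)/25 + 203*exp(t)/50 - 13*t*exp(t)/10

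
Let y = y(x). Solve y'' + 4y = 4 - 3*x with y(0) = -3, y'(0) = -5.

Characteristic equation r² + 4 = 0 has discriminant (0)² - 4·(4) = -16 < 0, so r = ± 2i.
Hence y_h = C1*cos(2*x) + C2*sin(2*x).
For the particular solution try y_p = A0 + A1*x. Substituting and matching coefficients of each power of x gives A0 = 1, A1 = -3/4, so y_p = 1 - 3*x/4.
General solution: y = 1 - 3*x/4 + C1*cos(2*x) + C2*sin(2*x).
Apply the initial conditions: y(0) = 1 + C1 = -3 and y'(0) = -3/4 + 2*C2 = -5. Solving gives C1 = -4, C2 = -17/8.

y = 1 - 4*cos(2*x) - 17*sin(2*x)/8 - 3*x/4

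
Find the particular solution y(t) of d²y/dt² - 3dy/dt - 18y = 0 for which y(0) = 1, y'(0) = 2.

y = 4*exp(-3*t)/9 + 5*exp(6*t)/9

Characteristic equation r² - 3r - 18 = 0 factors as (r - 6)(r + 3) = 0, so r = 6, -3.
Hence y_h = C1*exp(6*t) + C2*exp(-3*t).
Apply the initial conditions: y(0) = C1 + C2 = 1 and y'(0) = -3*C2 + 6*C1 = 2. Solving gives C1 = 5/9, C2 = 4/9.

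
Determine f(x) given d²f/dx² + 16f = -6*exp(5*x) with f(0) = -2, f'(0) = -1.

Characteristic equation r² + 16 = 0 has discriminant (0)² - 4·(16) = -64 < 0, so r = ± 4i.
Hence f_h = C1*cos(4*x) + C2*sin(4*x).
Try f_p = A*exp(5*x). Substituting into the equation and dividing by exp(5*x) gives A = -6/41, so f_p = -6*exp(5*x)/41.
General solution: f = -6*exp(5*x)/41 + C1*cos(4*x) + C2*sin(4*x).
Apply the initial conditions: f(0) = -6/41 + C1 = -2 and f'(0) = -30/41 + 4*C2 = -1. Solving gives C1 = -76/41, C2 = -11/164.

f = -76*cos(4*x)/41 - 11*sin(4*x)/164 - 6*exp(5*x)/41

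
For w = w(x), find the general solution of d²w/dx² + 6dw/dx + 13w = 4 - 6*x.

Characteristic equation r² + 6r + 13 = 0 has discriminant (6)² - 4·(13) = -16 < 0, so r = -3 ± 2i.
Hence w_h = C1*cos(2*x)*exp(-3*x) + C2*exp(-3*x)*sin(2*x).
For the particular solution try w_p = A0 + A1*x. Substituting and matching coefficients of each power of x gives A0 = 88/169, A1 = -6/13, so w_p = 88/169 - 6*x/13.

w = 88/169 - 6*x/13 + C1*cos(2*x)*exp(-3*x) + C2*exp(-3*x)*sin(2*x)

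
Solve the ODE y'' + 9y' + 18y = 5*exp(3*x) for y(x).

y = 5*exp(3*x)/54 + C1*exp(-6*x) + C2*exp(-3*x)

Characteristic equation r² + 9r + 18 = 0 factors as (r + 6)(r + 3) = 0, so r = -6, -3.
Hence y_h = C1*exp(-6*x) + C2*exp(-3*x).
Try y_p = A*exp(3*x). Substituting into the equation and dividing by exp(3*x) gives A = 5/54, so y_p = 5*exp(3*x)/54.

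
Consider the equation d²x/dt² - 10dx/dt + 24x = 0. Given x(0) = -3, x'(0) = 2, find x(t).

Characteristic equation r² - 10r + 24 = 0 factors as (r - 6)(r - 4) = 0, so r = 6, 4.
Hence x_h = C1*exp(6*t) + C2*exp(4*t).
Apply the initial conditions: x(0) = C1 + C2 = -3 and x'(0) = 4*C2 + 6*C1 = 2. Solving gives C1 = 7, C2 = -10.

x = -10*exp(4*t) + 7*exp(6*t)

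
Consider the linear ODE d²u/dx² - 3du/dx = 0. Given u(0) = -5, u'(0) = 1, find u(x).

u = -16/3 + exp(3*x)/3

Characteristic equation r² - 3r = 0 factors as (r - 3)r = 0, so r = 3, 0.
Hence u_h = C1*exp(3*x) + C2.
Apply the initial conditions: u(0) = C1 + C2 = -5 and u'(0) = 3*C1 = 1. Solving gives C1 = 1/3, C2 = -16/3.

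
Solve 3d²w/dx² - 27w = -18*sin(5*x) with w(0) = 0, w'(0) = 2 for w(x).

Divide through by 3: w'' - 9w = -6*sin(5*x).
Characteristic equation r² - 9 = 0 factors as (r - 3)(r + 3) = 0, so r = 3, -3.
Hence w_h = C1*exp(3*x) + C2*exp(-3*x).
Try w_p = A*cos(5*x) + B*sin(5*x). Substituting and equating the coefficients of cos(5x) and sin(5x) gives A = 0, B = 3/17, so w_p = 3*sin(5*x)/17.
General solution: w = 3*sin(5*x)/17 + C1*exp(3*x) + C2*exp(-3*x).
Apply the initial conditions: w(0) = C1 + C2 = 0 and w'(0) = 15/17 - 3*C2 + 3*C1 = 2. Solving gives C1 = 19/102, C2 = -19/102.

w = -19*exp(-3*x)/102 + 3*sin(5*x)/17 + 19*exp(3*x)/102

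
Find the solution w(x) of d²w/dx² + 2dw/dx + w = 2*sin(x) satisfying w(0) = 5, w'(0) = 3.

Characteristic equation r² + 2r + 1 = 0 has discriminant (2)² - 4·(1) = 0, so r = -1 is a repeated root.
Hence w_h = (C1 + C2*x)*exp(-x).
Try w_p = A*cos(x) + B*sin(x). Substituting and equating the coefficients of cos(x) and sin(x) gives A = -1, B = 0, so w_p = -cos(x).
General solution: w = -cos(x) + C1*exp(-x) + C2*x*exp(-x).
Apply the initial conditions: w(0) = -1 + C1 = 5 and w'(0) = C2 - C1 = 3. Solving gives C1 = 6, C2 = 9.

w = -cos(x) + 6*exp(-x) + 9*x*exp(-x)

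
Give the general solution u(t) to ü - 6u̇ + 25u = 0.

Characteristic equation r² - 6r + 25 = 0 has discriminant (-6)² - 4·(25) = -64 < 0, so r = 3 ± 4i.
Hence u_h = C1*cos(4*t)*exp(3*t) + C2*exp(3*t)*sin(4*t).

u = C1*cos(4*t)*exp(3*t) + C2*exp(3*t)*sin(4*t)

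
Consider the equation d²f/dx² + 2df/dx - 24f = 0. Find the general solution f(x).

f = C1*exp(4*x) + C2*exp(-6*x)

Characteristic equation r² + 2r - 24 = 0 factors as (r - 4)(r + 6) = 0, so r = 4, -6.
Hence f_h = C1*exp(4*x) + C2*exp(-6*x).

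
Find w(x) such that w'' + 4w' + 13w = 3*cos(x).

Characteristic equation r² + 4r + 13 = 0 has discriminant (4)² - 4·(13) = -36 < 0, so r = -2 ± 3i.
Hence w_h = C1*cos(3*x)*exp(-2*x) + C2*exp(-2*x)*sin(3*x).
Try w_p = A*cos(x) + B*sin(x). Substituting and equating the coefficients of cos(x) and sin(x) gives A = 9/40, B = 3/40, so w_p = 3*sin(x)/40 + 9*cos(x)/40.

w = 3*sin(x)/40 + 9*cos(x)/40 + C1*cos(3*x)*exp(-2*x) + C2*exp(-2*x)*sin(3*x)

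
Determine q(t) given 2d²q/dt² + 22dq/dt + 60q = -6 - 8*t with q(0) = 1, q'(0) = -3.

q = -23/450 - 43*exp(-6*t)/18 - 2*t/15 + 86*exp(-5*t)/25

Divide through by 2: q'' + 11q' + 30q = -3 - 4*t.
Characteristic equation r² + 11r + 30 = 0 factors as (r + 5)(r + 6) = 0, so r = -5, -6.
Hence q_h = C1*exp(-5*t) + C2*exp(-6*t).
For the particular solution try q_p = A0 + A1*t. Substituting and matching coefficients of each power of t gives A0 = -23/450, A1 = -2/15, so q_p = -23/450 - 2*t/15.
General solution: q = -23/450 - 2*t/15 + C1*exp(-5*t) + C2*exp(-6*t).
Apply the initial conditions: q(0) = -23/450 + C1 + C2 = 1 and q'(0) = -2/15 - 6*C2 - 5*C1 = -3. Solving gives C1 = 86/25, C2 = -43/18.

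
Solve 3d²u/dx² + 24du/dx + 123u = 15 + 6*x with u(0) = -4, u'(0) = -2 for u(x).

Divide through by 3: u'' + 8u' + 41u = 5 + 2*x.
Characteristic equation r² + 8r + 41 = 0 has discriminant (8)² - 4·(41) = -100 < 0, so r = -4 ± 5i.
Hence u_h = C1*cos(5*x)*exp(-4*x) + C2*exp(-4*x)*sin(5*x).
For the particular solution try u_p = A0 + A1*x. Substituting and matching coefficients of each power of x gives A0 = 189/1681, A1 = 2/41, so u_p = 189/1681 + 2*x/41.
General solution: u = 189/1681 + 2*x/41 + C1*cos(5*x)*exp(-4*x) + C2*exp(-4*x)*sin(5*x).
Apply the initial conditions: u(0) = 189/1681 + C1 = -4 and u'(0) = 2/41 - 4*C1 + 5*C2 = -2. Solving gives C1 = -6913/1681, C2 = -31096/8405.

u = 189/1681 + 2*x/41 - 31096*exp(-4*x)*sin(5*x)/8405 - 6913*cos(5*x)*exp(-4*x)/1681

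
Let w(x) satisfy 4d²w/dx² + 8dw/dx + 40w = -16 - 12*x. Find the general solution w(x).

w = -17/50 - 3*x/10 + C1*cos(3*x)*exp(-x) + C2*exp(-x)*sin(3*x)

Divide through by 4: w'' + 2w' + 10w = -4 - 3*x.
Characteristic equation r² + 2r + 10 = 0 has discriminant (2)² - 4·(10) = -36 < 0, so r = -1 ± 3i.
Hence w_h = C1*cos(3*x)*exp(-x) + C2*exp(-x)*sin(3*x).
For the particular solution try w_p = A0 + A1*x. Substituting and matching coefficients of each power of x gives A0 = -17/50, A1 = -3/10, so w_p = -17/50 - 3*x/10.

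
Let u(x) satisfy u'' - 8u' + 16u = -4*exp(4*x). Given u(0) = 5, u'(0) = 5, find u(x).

u = 5*exp(4*x) - 15*x*exp(4*x) - 2*x**2*exp(4*x)

Characteristic equation r² - 8r + 16 = 0 has discriminant (-8)² - 4·(16) = 0, so r = 4 is a repeated root.
Hence u_h = (C1 + C2*x)*exp(4*x).
Since exp(4*x) solves the homogeneous equation (r = 4 is a root of multiplicity 2), multiply the trial by x^2. Try u_p = A*x^2*exp(4*x). Substituting into the equation and dividing by exp(4*x) gives A = -2, so u_p = -2*x^2*exp(4*x).
General solution: u = C1*exp(4*x) - 2*x^2*exp(4*x) + C2*x*exp(4*x).
Apply the initial conditions: u(0) = C1 = 5 and u'(0) = C2 + 4*C1 = 5. Solving gives C1 = 5, C2 = -15.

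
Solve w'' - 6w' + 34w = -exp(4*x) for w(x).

w = -exp(4*x)/26 + C1*cos(5*x)*exp(3*x) + C2*exp(3*x)*sin(5*x)

Characteristic equation r² - 6r + 34 = 0 has discriminant (-6)² - 4·(34) = -100 < 0, so r = 3 ± 5i.
Hence w_h = C1*cos(5*x)*exp(3*x) + C2*exp(3*x)*sin(5*x).
Try w_p = A*exp(4*x). Substituting into the equation and dividing by exp(4*x) gives A = -1/26, so w_p = -exp(4*x)/26.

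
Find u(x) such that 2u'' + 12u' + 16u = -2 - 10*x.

Divide through by 2: u'' + 6u' + 8u = -1 - 5*x.
Characteristic equation r² + 6r + 8 = 0 factors as (r + 2)(r + 4) = 0, so r = -2, -4.
Hence u_h = C1*exp(-2*x) + C2*exp(-4*x).
For the particular solution try u_p = A0 + A1*x. Substituting and matching coefficients of each power of x gives A0 = 11/32, A1 = -5/8, so u_p = 11/32 - 5*x/8.

u = 11/32 - 5*x/8 + C1*exp(-2*x) + C2*exp(-4*x)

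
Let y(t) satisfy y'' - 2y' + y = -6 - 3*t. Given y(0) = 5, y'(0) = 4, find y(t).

Characteristic equation r² - 2r + 1 = 0 has discriminant (-2)² - 4·(1) = 0, so r = 1 is a repeated root.
Hence y_h = (C1 + C2*t)*exp(t).
For the particular solution try y_p = A0 + A1*t. Substituting and matching coefficients of each power of t gives A0 = -12, A1 = -3, so y_p = -12 - 3*t.
General solution: y = -12 - 3*t + C1*exp(t) + C2*t*exp(t).
Apply the initial conditions: y(0) = -12 + C1 = 5 and y'(0) = -3 + C1 + C2 = 4. Solving gives C1 = 17, C2 = -10.

y = -12 - 3*t + 17*exp(t) - 10*t*exp(t)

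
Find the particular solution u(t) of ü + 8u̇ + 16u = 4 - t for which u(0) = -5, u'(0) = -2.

Characteristic equation r² + 8r + 16 = 0 has discriminant (8)² - 4·(16) = 0, so r = -4 is a repeated root.
Hence u_h = (C1 + C2*t)*exp(-4*t).
For the particular solution try u_p = A0 + A1*t. Substituting and matching coefficients of each power of t gives A0 = 9/32, A1 = -1/16, so u_p = 9/32 - t/16.
General solution: u = 9/32 - t/16 + C1*exp(-4*t) + C2*t*exp(-4*t).
Apply the initial conditions: u(0) = 9/32 + C1 = -5 and u'(0) = -1/16 + C2 - 4*C1 = -2. Solving gives C1 = -169/32, C2 = -369/16.

u = 9/32 - 169*exp(-4*t)/32 - t/16 - 369*t*exp(-4*t)/16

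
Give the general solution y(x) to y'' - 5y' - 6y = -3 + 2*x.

y = 7/9 - x/3 + C1*exp(6*x) + C2*exp(-x)

Characteristic equation r² - 5r - 6 = 0 factors as (r - 6)(r + 1) = 0, so r = 6, -1.
Hence y_h = C1*exp(6*x) + C2*exp(-x).
For the particular solution try y_p = A0 + A1*x. Substituting and matching coefficients of each power of x gives A0 = 7/9, A1 = -1/3, so y_p = 7/9 - x/3.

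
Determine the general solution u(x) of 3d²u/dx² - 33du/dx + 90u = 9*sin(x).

Divide through by 3: u'' - 11u' + 30u = 3*sin(x).
Characteristic equation r² - 11r + 30 = 0 factors as (r - 5)(r - 6) = 0, so r = 5, 6.
Hence u_h = C1*exp(5*x) + C2*exp(6*x).
Try u_p = A*cos(x) + B*sin(x). Substituting and equating the coefficients of cos(x) and sin(x) gives A = 33/962, B = 87/962, so u_p = 33*cos(x)/962 + 87*sin(x)/962.

u = 33*cos(x)/962 + 87*sin(x)/962 + C1*exp(5*x) + C2*exp(6*x)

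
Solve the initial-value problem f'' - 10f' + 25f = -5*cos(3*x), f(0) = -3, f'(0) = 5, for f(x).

f = -847*exp(5*x)/289 - 20*cos(3*x)/289 + 75*sin(3*x)/578 + 655*x*exp(5*x)/34

Characteristic equation r² - 10r + 25 = 0 has discriminant (-10)² - 4·(25) = 0, so r = 5 is a repeated root.
Hence f_h = (C1 + C2*x)*exp(5*x).
Try f_p = A*cos(3*x) + B*sin(3*x). Substituting and equating the coefficients of cos(3x) and sin(3x) gives A = -20/289, B = 75/578, so f_p = -20*cos(3*x)/289 + 75*sin(3*x)/578.
General solution: f = -20*cos(3*x)/289 + 75*sin(3*x)/578 + C1*exp(5*x) + C2*x*exp(5*x).
Apply the initial conditions: f(0) = -20/289 + C1 = -3 and f'(0) = 225/578 + C2 + 5*C1 = 5. Solving gives C1 = -847/289, C2 = 655/34.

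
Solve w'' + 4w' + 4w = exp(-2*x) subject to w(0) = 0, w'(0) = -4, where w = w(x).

Characteristic equation r² + 4r + 4 = 0 has discriminant (4)² - 4·(4) = 0, so r = -2 is a repeated root.
Hence w_h = (C1 + C2*x)*exp(-2*x).
Since exp(-2*x) solves the homogeneous equation (r = -2 is a root of multiplicity 2), multiply the trial by x^2. Try w_p = A*x^2*exp(-2*x). Substituting into the equation and dividing by exp(-2*x) gives A = 1/2, so w_p = x^2*exp(-2*x)/2.
General solution: w = C1*exp(-2*x) + x^2*exp(-2*x)/2 + C2*x*exp(-2*x).
Apply the initial conditions: w(0) = C1 = 0 and w'(0) = C2 - 2*C1 = -4. Solving gives C1 = 0, C2 = -4.

w = x**2*exp(-2*x)/2 - 4*x*exp(-2*x)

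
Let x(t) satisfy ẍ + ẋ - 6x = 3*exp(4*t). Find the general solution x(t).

x = 3*exp(4*t)/14 + C1*exp(2*t) + C2*exp(-3*t)

Characteristic equation r² + r - 6 = 0 factors as (r - 2)(r + 3) = 0, so r = 2, -3.
Hence x_h = C1*exp(2*t) + C2*exp(-3*t).
Try x_p = A*exp(4*t). Substituting into the equation and dividing by exp(4*t) gives A = 3/14, so x_p = 3*exp(4*t)/14.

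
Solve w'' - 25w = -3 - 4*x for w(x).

w = 3/25 + 4*x/25 + C1*exp(5*x) + C2*exp(-5*x)

Characteristic equation r² - 25 = 0 factors as (r - 5)(r + 5) = 0, so r = 5, -5.
Hence w_h = C1*exp(5*x) + C2*exp(-5*x).
For the particular solution try w_p = A0 + A1*x. Substituting and matching coefficients of each power of x gives A0 = 3/25, A1 = 4/25, so w_p = 3/25 + 4*x/25.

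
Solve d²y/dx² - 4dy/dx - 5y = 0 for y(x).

Characteristic equation r² - 4r - 5 = 0 factors as (r - 5)(r + 1) = 0, so r = 5, -1.
Hence y_h = C1*exp(5*x) + C2*exp(-x).

y = C1*exp(5*x) + C2*exp(-x)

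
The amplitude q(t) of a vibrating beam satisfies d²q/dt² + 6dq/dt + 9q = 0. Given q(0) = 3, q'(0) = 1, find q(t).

Characteristic equation r² + 6r + 9 = 0 has discriminant (6)² - 4·(9) = 0, so r = -3 is a repeated root.
Hence q_h = (C1 + C2*t)*exp(-3*t).
Apply the initial conditions: q(0) = C1 = 3 and q'(0) = C2 - 3*C1 = 1. Solving gives C1 = 3, C2 = 10.

q = 3*exp(-3*t) + 10*t*exp(-3*t)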